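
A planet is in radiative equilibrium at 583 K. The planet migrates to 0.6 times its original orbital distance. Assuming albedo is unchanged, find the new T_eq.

T_eq ≈ 753 K

T_eq ∝ L^(1/4) · d^(−1/2).
T′ = 583 / 0.6^(1/2) = 753 K.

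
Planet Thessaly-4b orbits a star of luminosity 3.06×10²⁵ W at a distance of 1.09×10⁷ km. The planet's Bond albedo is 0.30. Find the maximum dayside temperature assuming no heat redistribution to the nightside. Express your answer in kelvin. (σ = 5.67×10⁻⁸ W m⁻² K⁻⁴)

T_ss ≈ 709 K

d = 1.09×10⁷ km = 1.09×10¹⁰ m.
Flux: S = L/(4πd²) = 3.06×10²⁵/(4π×(1.09×10¹⁰)²) = 2.05×10⁴ W m⁻².
With no redistribution each surface element balances locally: S(1−A) = σT⁴.
T = [2.05×10⁴ × 0.70 / 5.67×10⁻⁸]^(1/4) = (2.53×10¹¹)^(1/4) = 709 K.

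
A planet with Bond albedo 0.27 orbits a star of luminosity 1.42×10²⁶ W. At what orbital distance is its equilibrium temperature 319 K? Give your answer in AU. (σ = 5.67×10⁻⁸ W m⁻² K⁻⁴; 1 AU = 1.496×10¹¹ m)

d ≈ 0.396 AU

From T_eq⁴ = L(1−A)/(16πσd²): d = √[L(1−A)/(16πσT_eq⁴)].
d = √[1.42×10²⁶ × 0.73 / (16π × 5.67×10⁻⁸ × (319)⁴)] = 5.93×10¹⁰ m = 0.396 AU.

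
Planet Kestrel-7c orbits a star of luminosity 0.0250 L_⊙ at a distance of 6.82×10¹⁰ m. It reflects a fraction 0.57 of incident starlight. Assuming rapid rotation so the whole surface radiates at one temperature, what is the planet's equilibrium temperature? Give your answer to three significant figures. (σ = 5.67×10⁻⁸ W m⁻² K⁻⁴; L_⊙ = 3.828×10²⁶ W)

L = 0.0250 × 3.828×10²⁶ = 9.57×10²⁴ W.
Flux: S = L/(4πd²) = 9.57×10²⁴/(4π×(6.82×10¹⁰)²) = 164 W m⁻².
Energy balance: absorbed = emitted ⇒ πR²·S(1−A) = 4πR²·σT_eq⁴, so T_eq⁴ = S(1−A)/(4σ).
T_eq = [164 × 0.43 / (4 × 5.67×10⁻⁸)]^(1/4) = (3.10×10⁸)^(1/4) = 133 K.

T_eq ≈ 133 K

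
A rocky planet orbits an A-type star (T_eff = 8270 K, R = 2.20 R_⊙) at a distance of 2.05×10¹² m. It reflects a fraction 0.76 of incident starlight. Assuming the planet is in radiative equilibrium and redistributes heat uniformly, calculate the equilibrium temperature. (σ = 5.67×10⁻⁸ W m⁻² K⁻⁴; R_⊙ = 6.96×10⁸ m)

T_eq ≈ 112 K

R_⋆ = 2.20 × 6.96×10⁸ = 1.53×10⁹ m.
L = 4πR_⋆²σT_⋆⁴ = 4π(1.53×10⁹)² × 5.67×10⁻⁸ × (8270)⁴ = 7.81×10²⁷ W.
S = L/(4πd²) = 148 W m⁻².
Energy balance: absorbed = emitted ⇒ πR²·S(1−A) = 4πR²·σT_eq⁴, so T_eq⁴ = S(1−A)/(4σ).
T_eq = [148 × 0.24 / (4 × 5.67×10⁻⁸)]^(1/4) = (1.57×10⁸)^(1/4) = 112 K.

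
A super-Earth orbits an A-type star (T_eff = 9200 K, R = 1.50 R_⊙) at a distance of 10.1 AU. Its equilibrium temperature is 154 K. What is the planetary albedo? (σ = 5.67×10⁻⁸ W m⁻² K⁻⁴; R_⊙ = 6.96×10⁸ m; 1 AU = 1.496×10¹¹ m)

R_⋆ = 1.50 × 6.96×10⁸ = 1.04×10⁹ m.
d = 10.1 AU = 1.51×10¹² m.
L = 4πR_⋆²σT_⋆⁴ = 4π(1.04×10⁹)² × 5.67×10⁻⁸ × (9200)⁴ = 5.56×10²⁷ W.
S = L/(4πd²) = 194 W m⁻².
From T_eq⁴ = S(1−A)/(4σ): 1−A = 4σT_eq⁴/S.
1−A = 4 × 5.67×10⁻⁸ × (154)⁴ / 194 = 0.658.

A ≈ 0.34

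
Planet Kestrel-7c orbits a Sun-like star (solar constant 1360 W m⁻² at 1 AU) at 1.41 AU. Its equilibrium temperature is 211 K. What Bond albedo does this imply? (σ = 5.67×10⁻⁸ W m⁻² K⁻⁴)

A ≈ 0.34

Flux at 1.41 AU: S = 1360/1.41² = 684 W m⁻².
From T_eq⁴ = S(1−A)/(4σ): 1−A = 4σT_eq⁴/S.
1−A = 4 × 5.67×10⁻⁸ × (211)⁴ / 684 = 0.657.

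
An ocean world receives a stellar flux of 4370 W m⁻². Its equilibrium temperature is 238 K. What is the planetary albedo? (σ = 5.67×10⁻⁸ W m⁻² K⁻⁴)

From T_eq⁴ = S(1−A)/(4σ): 1−A = 4σT_eq⁴/S.
1−A = 4 × 5.67×10⁻⁸ × (238)⁴ / 4370 = 0.167.

A ≈ 0.83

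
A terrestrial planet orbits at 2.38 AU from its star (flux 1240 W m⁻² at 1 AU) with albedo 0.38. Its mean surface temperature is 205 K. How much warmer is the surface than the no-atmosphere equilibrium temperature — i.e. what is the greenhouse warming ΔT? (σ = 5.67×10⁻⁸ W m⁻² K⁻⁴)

S = 1240/2.38² = 218.9 W m⁻².
T_eq = [S(1−A)/(4σ)]^(1/4) = [218.9×0.62/(4×5.67×10⁻⁸)]^(1/4) = 156.4 K.
ΔT = T_surf − T_eq = 205 − 156.4.

ΔT ≈ 48.6 K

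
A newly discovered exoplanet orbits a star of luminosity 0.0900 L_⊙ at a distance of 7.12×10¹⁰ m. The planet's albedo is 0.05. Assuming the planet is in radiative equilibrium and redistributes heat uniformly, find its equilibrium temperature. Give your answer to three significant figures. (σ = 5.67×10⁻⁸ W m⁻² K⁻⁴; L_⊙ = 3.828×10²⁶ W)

T_eq ≈ 218 K

L = 0.0900 × 3.828×10²⁶ = 3.45×10²⁵ W.
Flux: S = L/(4πd²) = 3.45×10²⁵/(4π×(7.12×10¹⁰)²) = 541 W m⁻².
Energy balance: absorbed = emitted ⇒ πR²·S(1−A) = 4πR²·σT_eq⁴, so T_eq⁴ = S(1−A)/(4σ).
T_eq = [541 × 0.95 / (4 × 5.67×10⁻⁸)]^(1/4) = (2.27×10⁹)^(1/4) = 218 K.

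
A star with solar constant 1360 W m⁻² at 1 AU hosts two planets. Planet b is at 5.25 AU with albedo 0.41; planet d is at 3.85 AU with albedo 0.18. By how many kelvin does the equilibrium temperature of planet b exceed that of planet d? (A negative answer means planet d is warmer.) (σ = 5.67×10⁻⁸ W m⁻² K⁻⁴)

ΔT ≈ -28.5 K

T_eq = [S₀(1−A)/(4σd²)]^(1/4), so T ∝ (1−A)^(1/4) / √d.
T₁ = [1360×0.59/(4×5.67×10⁻⁸×5.25²)]^(1/4) = 106.44 K.
T₂ = [1360×0.82/(4×5.67×10⁻⁸×3.85²)]^(1/4) = 134.96 K.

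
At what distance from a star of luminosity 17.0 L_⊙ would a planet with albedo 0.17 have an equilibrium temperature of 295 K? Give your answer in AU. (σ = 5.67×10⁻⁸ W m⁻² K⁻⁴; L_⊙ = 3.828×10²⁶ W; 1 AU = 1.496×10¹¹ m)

d ≈ 3.34 AU

L = 17.0 × 3.828×10²⁶ = 6.51×10²⁷ W.
From T_eq⁴ = L(1−A)/(16πσd²): d = √[L(1−A)/(16πσT_eq⁴)].
d = √[6.51×10²⁷ × 0.83 / (16π × 5.67×10⁻⁸ × (295)⁴)] = 5.00×10¹¹ m = 3.34 AU.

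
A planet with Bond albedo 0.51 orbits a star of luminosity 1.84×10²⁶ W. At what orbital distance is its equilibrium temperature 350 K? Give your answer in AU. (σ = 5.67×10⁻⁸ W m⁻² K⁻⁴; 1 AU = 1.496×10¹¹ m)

d ≈ 0.307 AU

From T_eq⁴ = L(1−A)/(16πσd²): d = √[L(1−A)/(16πσT_eq⁴)].
d = √[1.84×10²⁶ × 0.49 / (16π × 5.67×10⁻⁸ × (350)⁴)] = 4.59×10¹⁰ m = 0.307 AU.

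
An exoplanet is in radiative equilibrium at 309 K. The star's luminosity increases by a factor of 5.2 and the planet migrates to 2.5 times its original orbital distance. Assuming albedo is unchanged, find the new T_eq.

T_eq ∝ L^(1/4) · d^(−1/2).
T′ = 309 × 5.2^(1/4) / 2.5^(1/2) = 295 K.

T_eq ≈ 295 K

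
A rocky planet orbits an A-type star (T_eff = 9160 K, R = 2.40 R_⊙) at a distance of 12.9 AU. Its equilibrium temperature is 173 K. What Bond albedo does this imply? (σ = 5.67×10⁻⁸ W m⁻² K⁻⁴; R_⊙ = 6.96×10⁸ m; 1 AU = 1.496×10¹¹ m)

R_⋆ = 2.40 × 6.96×10⁸ = 1.67×10⁹ m.
d = 12.9 AU = 1.93×10¹² m.
L = 4πR_⋆²σT_⋆⁴ = 4π(1.67×10⁹)² × 5.67×10⁻⁸ × (9160)⁴ = 1.40×10²⁸ W.
S = L/(4πd²) = 299 W m⁻².
From T_eq⁴ = S(1−A)/(4σ): 1−A = 4σT_eq⁴/S.
1−A = 4 × 5.67×10⁻⁸ × (173)⁴ / 299 = 0.679.

A ≈ 0.32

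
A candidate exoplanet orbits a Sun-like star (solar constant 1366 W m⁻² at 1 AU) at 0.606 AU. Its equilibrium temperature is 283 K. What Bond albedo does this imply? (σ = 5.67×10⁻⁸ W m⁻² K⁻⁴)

A ≈ 0.61

Flux at 0.606 AU: S = 1366/0.606² = 3720 W m⁻².
From T_eq⁴ = S(1−A)/(4σ): 1−A = 4σT_eq⁴/S.
1−A = 4 × 5.67×10⁻⁸ × (283)⁴ / 3720 = 0.391.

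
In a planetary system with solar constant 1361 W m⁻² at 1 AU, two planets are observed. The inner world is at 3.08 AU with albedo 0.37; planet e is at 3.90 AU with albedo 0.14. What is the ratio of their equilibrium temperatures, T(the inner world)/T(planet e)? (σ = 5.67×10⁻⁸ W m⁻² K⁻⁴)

T₁/T₂ ≈ 1.041

T_eq = [S₀(1−A)/(4σd²)]^(1/4), so T ∝ (1−A)^(1/4) / √d.
T₁ = [1361×0.63/(4×5.67×10⁻⁸×3.08²)]^(1/4) = 141.29 K.
T₂ = [1361×0.86/(4×5.67×10⁻⁸×3.90²)]^(1/4) = 135.72 K.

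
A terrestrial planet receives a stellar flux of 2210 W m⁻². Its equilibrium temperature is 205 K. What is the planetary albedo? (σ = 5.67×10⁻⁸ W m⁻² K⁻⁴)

A ≈ 0.82

From T_eq⁴ = S(1−A)/(4σ): 1−A = 4σT_eq⁴/S.
1−A = 4 × 5.67×10⁻⁸ × (205)⁴ / 2210 = 0.181.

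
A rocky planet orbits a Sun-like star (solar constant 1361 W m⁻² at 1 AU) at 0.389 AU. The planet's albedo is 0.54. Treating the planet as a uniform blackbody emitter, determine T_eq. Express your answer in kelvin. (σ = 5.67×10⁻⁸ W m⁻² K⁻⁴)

Flux at 0.389 AU: S = 1361/0.389² = 8990 W m⁻².
Energy balance: absorbed = emitted ⇒ πR²·S(1−A) = 4πR²·σT_eq⁴, so T_eq⁴ = S(1−A)/(4σ).
T_eq = [8990 × 0.46 / (4 × 5.67×10⁻⁸)]^(1/4) = (1.82×10¹⁰)^(1/4) = 368 K.

T_eq ≈ 368 K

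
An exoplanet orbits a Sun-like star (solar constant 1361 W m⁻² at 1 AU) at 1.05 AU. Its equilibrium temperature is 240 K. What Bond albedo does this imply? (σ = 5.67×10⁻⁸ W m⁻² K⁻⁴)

A ≈ 0.39

Flux at 1.05 AU: S = 1361/1.05² = 1230 W m⁻².
From T_eq⁴ = S(1−A)/(4σ): 1−A = 4σT_eq⁴/S.
1−A = 4 × 5.67×10⁻⁸ × (240)⁴ / 1230 = 0.610.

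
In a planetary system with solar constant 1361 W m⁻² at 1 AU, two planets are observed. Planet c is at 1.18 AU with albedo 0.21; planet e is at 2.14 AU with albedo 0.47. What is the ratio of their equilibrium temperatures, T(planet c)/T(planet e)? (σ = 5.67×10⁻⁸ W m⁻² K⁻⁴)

T_eq = [S₀(1−A)/(4σd²)]^(1/4), so T ∝ (1−A)^(1/4) / √d.
T₁ = [1361×0.79/(4×5.67×10⁻⁸×1.18²)]^(1/4) = 241.56 K.
T₂ = [1361×0.53/(4×5.67×10⁻⁸×2.14²)]^(1/4) = 162.34 K.

T₁/T₂ ≈ 1.488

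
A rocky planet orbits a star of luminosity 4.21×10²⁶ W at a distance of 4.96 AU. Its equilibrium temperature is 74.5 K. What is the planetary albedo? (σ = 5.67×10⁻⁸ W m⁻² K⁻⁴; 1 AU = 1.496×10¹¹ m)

A ≈ 0.89

d = 4.96 AU = 7.42×10¹¹ m.
Flux: S = L/(4πd²) = 4.21×10²⁶/(4π×(7.42×10¹¹)²) = 60.8 W m⁻².
From T_eq⁴ = S(1−A)/(4σ): 1−A = 4σT_eq⁴/S.
1−A = 4 × 5.67×10⁻⁸ × (74.5)⁴ / 60.8 = 0.115.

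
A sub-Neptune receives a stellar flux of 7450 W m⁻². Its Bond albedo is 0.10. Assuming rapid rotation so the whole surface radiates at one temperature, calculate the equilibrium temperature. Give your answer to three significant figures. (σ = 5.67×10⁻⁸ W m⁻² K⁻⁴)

T_eq ≈ 415 K

Energy balance: absorbed = emitted ⇒ πR²·S(1−A) = 4πR²·σT_eq⁴, so T_eq⁴ = S(1−A)/(4σ).
T_eq = [7450 × 0.90 / (4 × 5.67×10⁻⁸)]^(1/4) = (2.96×10¹⁰)^(1/4) = 415 K.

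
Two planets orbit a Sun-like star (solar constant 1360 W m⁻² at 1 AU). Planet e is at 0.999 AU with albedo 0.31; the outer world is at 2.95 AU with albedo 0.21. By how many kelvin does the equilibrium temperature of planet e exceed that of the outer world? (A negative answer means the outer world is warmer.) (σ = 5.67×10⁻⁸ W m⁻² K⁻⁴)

ΔT ≈ 101.0 K

T_eq = [S₀(1−A)/(4σd²)]^(1/4), so T ∝ (1−A)^(1/4) / √d.
T₁ = [1360×0.69/(4×5.67×10⁻⁸×0.999²)]^(1/4) = 253.75 K.
T₂ = [1360×0.79/(4×5.67×10⁻⁸×2.95²)]^(1/4) = 152.75 K.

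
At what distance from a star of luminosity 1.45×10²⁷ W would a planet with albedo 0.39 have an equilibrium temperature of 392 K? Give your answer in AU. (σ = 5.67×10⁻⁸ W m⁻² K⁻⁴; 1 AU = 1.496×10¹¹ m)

d ≈ 0.766 AU

From T_eq⁴ = L(1−A)/(16πσd²): d = √[L(1−A)/(16πσT_eq⁴)].
d = √[1.45×10²⁷ × 0.61 / (16π × 5.67×10⁻⁸ × (392)⁴)] = 1.15×10¹¹ m = 0.766 AU.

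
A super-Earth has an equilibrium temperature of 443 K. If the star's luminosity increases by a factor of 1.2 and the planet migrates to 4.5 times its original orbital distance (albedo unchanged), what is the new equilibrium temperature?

T_eq ≈ 219 K

T_eq ∝ L^(1/4) · d^(−1/2).
T′ = 443 × 1.2^(1/4) / 4.5^(1/2) = 219 K.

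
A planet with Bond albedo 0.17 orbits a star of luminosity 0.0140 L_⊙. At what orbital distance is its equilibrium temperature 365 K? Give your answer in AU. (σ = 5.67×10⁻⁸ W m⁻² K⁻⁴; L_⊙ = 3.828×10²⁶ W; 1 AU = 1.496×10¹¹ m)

L = 0.0140 × 3.828×10²⁶ = 5.36×10²⁴ W.
From T_eq⁴ = L(1−A)/(16πσd²): d = √[L(1−A)/(16πσT_eq⁴)].
d = √[5.36×10²⁴ × 0.83 / (16π × 5.67×10⁻⁸ × (365)⁴)] = 9.38×10⁹ m = 0.0627 AU.

d ≈ 0.0627 AU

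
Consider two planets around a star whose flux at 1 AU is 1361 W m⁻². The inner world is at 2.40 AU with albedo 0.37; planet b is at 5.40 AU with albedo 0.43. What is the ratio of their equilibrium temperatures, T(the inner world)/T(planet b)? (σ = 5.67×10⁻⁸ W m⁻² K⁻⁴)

T_eq = [S₀(1−A)/(4σd²)]^(1/4), so T ∝ (1−A)^(1/4) / √d.
T₁ = [1361×0.63/(4×5.67×10⁻⁸×2.40²)]^(1/4) = 160.06 K.
T₂ = [1361×0.57/(4×5.67×10⁻⁸×5.40²)]^(1/4) = 104.07 K.

T₁/T₂ ≈ 1.538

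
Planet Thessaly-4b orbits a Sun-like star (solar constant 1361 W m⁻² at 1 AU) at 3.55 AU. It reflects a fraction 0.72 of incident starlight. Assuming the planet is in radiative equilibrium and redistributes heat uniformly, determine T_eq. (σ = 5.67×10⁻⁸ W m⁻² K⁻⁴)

Flux at 3.55 AU: S = 1361/3.55² = 108 W m⁻².
Energy balance: absorbed = emitted ⇒ πR²·S(1−A) = 4πR²·σT_eq⁴, so T_eq⁴ = S(1−A)/(4σ).
T_eq = [108 × 0.28 / (4 × 5.67×10⁻⁸)]^(1/4) = (1.33×10⁸)^(1/4) = 107 K.

T_eq ≈ 107 K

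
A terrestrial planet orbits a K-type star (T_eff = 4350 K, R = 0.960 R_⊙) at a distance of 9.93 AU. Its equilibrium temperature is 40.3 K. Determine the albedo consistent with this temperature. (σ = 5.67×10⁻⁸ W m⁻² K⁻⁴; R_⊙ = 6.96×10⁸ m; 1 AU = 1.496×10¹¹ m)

A ≈ 0.85

R_⋆ = 0.960 × 6.96×10⁸ = 6.68×10⁸ m.
d = 9.93 AU = 1.49×10¹² m.
L = 4πR_⋆²σT_⋆⁴ = 4π(6.68×10⁸)² × 5.67×10⁻⁸ × (4350)⁴ = 1.14×10²⁶ W.
S = L/(4πd²) = 4.11 W m⁻².
From T_eq⁴ = S(1−A)/(4σ): 1−A = 4σT_eq⁴/S.
1−A = 4 × 5.67×10⁻⁸ × (40.3)⁴ / 4.11 = 0.146.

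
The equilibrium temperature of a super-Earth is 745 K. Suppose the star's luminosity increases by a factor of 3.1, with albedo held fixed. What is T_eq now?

T_eq ∝ L^(1/4) · d^(−1/2).
T′ = 745 × 3.1^(1/4) = 989 K.

T_eq ≈ 989 K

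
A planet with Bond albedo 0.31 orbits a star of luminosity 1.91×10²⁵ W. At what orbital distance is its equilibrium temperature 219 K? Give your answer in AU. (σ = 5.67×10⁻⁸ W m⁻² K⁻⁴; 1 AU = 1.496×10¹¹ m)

d ≈ 0.300 AU

From T_eq⁴ = L(1−A)/(16πσd²): d = √[L(1−A)/(16πσT_eq⁴)].
d = √[1.91×10²⁵ × 0.69 / (16π × 5.67×10⁻⁸ × (219)⁴)] = 4.48×10¹⁰ m = 0.300 AU.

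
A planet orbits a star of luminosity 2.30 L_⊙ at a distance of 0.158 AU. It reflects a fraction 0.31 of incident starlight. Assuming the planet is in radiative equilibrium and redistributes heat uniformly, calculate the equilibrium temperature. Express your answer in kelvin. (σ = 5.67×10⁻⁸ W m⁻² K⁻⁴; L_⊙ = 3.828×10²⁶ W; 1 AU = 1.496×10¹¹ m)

d = 0.158 AU = 2.36×10¹⁰ m.
L = 2.30 × 3.828×10²⁶ = 8.80×10²⁶ W.
Flux: S = L/(4πd²) = 8.80×10²⁶/(4π×(2.36×10¹⁰)²) = 1.25×10⁵ W m⁻².
Energy balance: absorbed = emitted ⇒ πR²·S(1−A) = 4πR²·σT_eq⁴, so T_eq⁴ = S(1−A)/(4σ).
T_eq = [1.25×10⁵ × 0.69 / (4 × 5.67×10⁻⁸)]^(1/4) = (3.82×10¹¹)^(1/4) = 786 K.

T_eq ≈ 786 K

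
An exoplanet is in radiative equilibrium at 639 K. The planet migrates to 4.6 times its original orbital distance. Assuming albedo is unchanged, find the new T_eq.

T_eq ≈ 298 K

T_eq ∝ L^(1/4) · d^(−1/2).
T′ = 639 / 4.6^(1/2) = 298 K.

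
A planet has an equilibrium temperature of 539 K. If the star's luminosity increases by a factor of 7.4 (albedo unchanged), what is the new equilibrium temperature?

T_eq ∝ L^(1/4) · d^(−1/2).
T′ = 539 × 7.4^(1/4) = 889 K.

T_eq ≈ 889 K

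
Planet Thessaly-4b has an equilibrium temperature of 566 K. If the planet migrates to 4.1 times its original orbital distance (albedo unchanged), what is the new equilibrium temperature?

T_eq ∝ L^(1/4) · d^(−1/2).
T′ = 566 / 4.1^(1/2) = 280 K.

T_eq ≈ 280 K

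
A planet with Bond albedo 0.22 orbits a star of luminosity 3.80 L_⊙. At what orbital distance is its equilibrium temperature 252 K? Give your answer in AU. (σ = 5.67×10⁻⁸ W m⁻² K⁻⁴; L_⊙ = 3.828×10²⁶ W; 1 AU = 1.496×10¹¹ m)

L = 3.80 × 3.828×10²⁶ = 1.45×10²⁷ W.
From T_eq⁴ = L(1−A)/(16πσd²): d = √[L(1−A)/(16πσT_eq⁴)].
d = √[1.45×10²⁷ × 0.78 / (16π × 5.67×10⁻⁸ × (252)⁴)] = 3.14×10¹¹ m = 2.10 AU.

d ≈ 2.10 AU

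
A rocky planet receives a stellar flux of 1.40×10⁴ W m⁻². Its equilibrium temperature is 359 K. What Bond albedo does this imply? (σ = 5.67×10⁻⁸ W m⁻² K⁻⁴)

A ≈ 0.73

From T_eq⁴ = S(1−A)/(4σ): 1−A = 4σT_eq⁴/S.
1−A = 4 × 5.67×10⁻⁸ × (359)⁴ / 1.40×10⁴ = 0.269.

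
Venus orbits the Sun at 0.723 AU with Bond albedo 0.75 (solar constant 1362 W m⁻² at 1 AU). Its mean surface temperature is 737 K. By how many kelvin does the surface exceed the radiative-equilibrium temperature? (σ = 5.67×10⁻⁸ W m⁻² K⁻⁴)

S = 1362/0.723² = 2606 W m⁻².
T_eq = [S(1−A)/(4σ)]^(1/4) = [2606×0.25/(4×5.67×10⁻⁸)]^(1/4) = 231.5 K.
ΔT = T_surf − T_eq = 737 − 231.5.

ΔT ≈ 505.5 K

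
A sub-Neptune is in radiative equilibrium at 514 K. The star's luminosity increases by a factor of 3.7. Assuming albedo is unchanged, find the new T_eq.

T_eq ≈ 713 K

T_eq ∝ L^(1/4) · d^(−1/2).
T′ = 514 × 3.7^(1/4) = 713 K.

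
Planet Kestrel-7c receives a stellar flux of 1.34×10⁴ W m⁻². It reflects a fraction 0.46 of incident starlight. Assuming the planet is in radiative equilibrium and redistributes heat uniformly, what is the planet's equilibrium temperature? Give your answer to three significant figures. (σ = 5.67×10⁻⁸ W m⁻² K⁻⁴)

Energy balance: absorbed = emitted ⇒ πR²·S(1−A) = 4πR²·σT_eq⁴, so T_eq⁴ = S(1−A)/(4σ).
T_eq = [1.34×10⁴ × 0.54 / (4 × 5.67×10⁻⁸)]^(1/4) = (3.19×10¹⁰)^(1/4) = 423 K.

T_eq ≈ 423 K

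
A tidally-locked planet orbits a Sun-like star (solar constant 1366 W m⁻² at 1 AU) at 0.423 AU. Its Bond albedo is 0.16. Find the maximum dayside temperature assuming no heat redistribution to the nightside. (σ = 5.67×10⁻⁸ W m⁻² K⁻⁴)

T_ss ≈ 580 K

Flux at 0.423 AU: S = 1366/0.423² = 7630 W m⁻².
With no redistribution each surface element balances locally: S(1−A) = σT⁴.
T = [7630 × 0.84 / 5.67×10⁻⁸]^(1/4) = (1.13×10¹¹)^(1/4) = 580 K.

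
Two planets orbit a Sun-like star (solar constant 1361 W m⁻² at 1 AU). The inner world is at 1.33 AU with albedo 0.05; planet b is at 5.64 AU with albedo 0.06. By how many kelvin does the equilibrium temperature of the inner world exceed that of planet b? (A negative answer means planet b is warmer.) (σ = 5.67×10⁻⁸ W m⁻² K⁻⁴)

ΔT ≈ 122.9 K

T_eq = [S₀(1−A)/(4σd²)]^(1/4), so T ∝ (1−A)^(1/4) / √d.
T₁ = [1361×0.95/(4×5.67×10⁻⁸×1.33²)]^(1/4) = 238.26 K.
T₂ = [1361×0.94/(4×5.67×10⁻⁸×5.64²)]^(1/4) = 115.40 K.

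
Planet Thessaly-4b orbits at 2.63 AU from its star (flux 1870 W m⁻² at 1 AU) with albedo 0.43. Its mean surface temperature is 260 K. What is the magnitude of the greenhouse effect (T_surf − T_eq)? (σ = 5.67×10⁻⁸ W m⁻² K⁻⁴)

ΔT ≈ 98.5 K

S = 1870/2.63² = 270.4 W m⁻².
T_eq = [S(1−A)/(4σ)]^(1/4) = [270.4×0.57/(4×5.67×10⁻⁸)]^(1/4) = 161.5 K.
ΔT = T_surf − T_eq = 260 − 161.5.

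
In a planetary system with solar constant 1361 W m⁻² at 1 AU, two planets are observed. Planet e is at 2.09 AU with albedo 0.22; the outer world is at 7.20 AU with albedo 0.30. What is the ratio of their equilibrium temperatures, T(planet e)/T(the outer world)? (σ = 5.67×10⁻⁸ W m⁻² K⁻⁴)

T_eq = [S₀(1−A)/(4σd²)]^(1/4), so T ∝ (1−A)^(1/4) / √d.
T₁ = [1361×0.78/(4×5.67×10⁻⁸×2.09²)]^(1/4) = 180.93 K.
T₂ = [1361×0.70/(4×5.67×10⁻⁸×7.20²)]^(1/4) = 94.88 K.

T₁/T₂ ≈ 1.907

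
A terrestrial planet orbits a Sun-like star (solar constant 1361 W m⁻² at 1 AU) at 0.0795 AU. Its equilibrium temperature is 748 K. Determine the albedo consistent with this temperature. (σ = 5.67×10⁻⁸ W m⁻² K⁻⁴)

A ≈ 0.67

Flux at 0.0795 AU: S = 1361/0.0795² = 2.15×10⁵ W m⁻².
From T_eq⁴ = S(1−A)/(4σ): 1−A = 4σT_eq⁴/S.
1−A = 4 × 5.67×10⁻⁸ × (748)⁴ / 2.15×10⁵ = 0.330.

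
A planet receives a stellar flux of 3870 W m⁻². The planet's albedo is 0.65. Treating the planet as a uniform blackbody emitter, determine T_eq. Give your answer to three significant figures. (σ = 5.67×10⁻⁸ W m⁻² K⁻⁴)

Energy balance: absorbed = emitted ⇒ πR²·S(1−A) = 4πR²·σT_eq⁴, so T_eq⁴ = S(1−A)/(4σ).
T_eq = [3870 × 0.35 / (4 × 5.67×10⁻⁸)]^(1/4) = (5.97×10⁹)^(1/4) = 278 K.

T_eq ≈ 278 K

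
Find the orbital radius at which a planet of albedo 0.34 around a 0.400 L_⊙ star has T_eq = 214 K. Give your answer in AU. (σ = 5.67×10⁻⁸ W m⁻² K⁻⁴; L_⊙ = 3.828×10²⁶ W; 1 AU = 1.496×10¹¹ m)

d ≈ 0.869 AU

L = 0.400 × 3.828×10²⁶ = 1.53×10²⁶ W.
From T_eq⁴ = L(1−A)/(16πσd²): d = √[L(1−A)/(16πσT_eq⁴)].
d = √[1.53×10²⁶ × 0.66 / (16π × 5.67×10⁻⁸ × (214)⁴)] = 1.30×10¹¹ m = 0.869 AU.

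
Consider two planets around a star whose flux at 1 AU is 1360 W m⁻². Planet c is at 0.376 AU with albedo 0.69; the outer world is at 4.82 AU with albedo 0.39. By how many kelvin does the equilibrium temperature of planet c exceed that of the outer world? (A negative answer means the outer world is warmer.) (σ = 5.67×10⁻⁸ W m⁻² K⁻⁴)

T_eq = [S₀(1−A)/(4σd²)]^(1/4), so T ∝ (1−A)^(1/4) / √d.
T₁ = [1360×0.31/(4×5.67×10⁻⁸×0.376²)]^(1/4) = 338.63 K.
T₂ = [1360×0.61/(4×5.67×10⁻⁸×4.82²)]^(1/4) = 112.02 K.

ΔT ≈ 226.6 K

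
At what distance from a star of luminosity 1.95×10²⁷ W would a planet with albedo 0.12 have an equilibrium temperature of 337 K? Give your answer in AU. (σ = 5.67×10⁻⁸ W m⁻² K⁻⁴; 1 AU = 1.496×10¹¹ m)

d ≈ 1.44 AU

From T_eq⁴ = L(1−A)/(16πσd²): d = √[L(1−A)/(16πσT_eq⁴)].
d = √[1.95×10²⁷ × 0.88 / (16π × 5.67×10⁻⁸ × (337)⁴)] = 2.16×10¹¹ m = 1.44 AU.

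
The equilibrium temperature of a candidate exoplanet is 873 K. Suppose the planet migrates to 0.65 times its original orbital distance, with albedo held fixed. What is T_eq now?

T_eq ≈ 1080 K

T_eq ∝ L^(1/4) · d^(−1/2).
T′ = 873 / 0.65^(1/2) = 1080 K.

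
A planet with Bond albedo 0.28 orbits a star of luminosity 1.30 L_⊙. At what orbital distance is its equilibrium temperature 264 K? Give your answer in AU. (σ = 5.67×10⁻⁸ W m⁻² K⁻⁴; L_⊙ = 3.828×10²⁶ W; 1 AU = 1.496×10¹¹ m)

L = 1.30 × 3.828×10²⁶ = 4.98×10²⁶ W.
From T_eq⁴ = L(1−A)/(16πσd²): d = √[L(1−A)/(16πσT_eq⁴)].
d = √[4.98×10²⁶ × 0.72 / (16π × 5.67×10⁻⁸ × (264)⁴)] = 1.61×10¹¹ m = 1.08 AU.

d ≈ 1.08 AU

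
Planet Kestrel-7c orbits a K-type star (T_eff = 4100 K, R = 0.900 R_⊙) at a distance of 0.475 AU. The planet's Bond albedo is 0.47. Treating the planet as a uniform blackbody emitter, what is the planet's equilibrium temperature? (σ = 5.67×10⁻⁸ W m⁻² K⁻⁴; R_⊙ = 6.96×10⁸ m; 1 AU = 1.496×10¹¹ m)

R_⋆ = 0.900 × 6.96×10⁸ = 6.26×10⁸ m.
d = 0.475 AU = 7.11×10¹⁰ m.
L = 4πR_⋆²σT_⋆⁴ = 4π(6.26×10⁸)² × 5.67×10⁻⁸ × (4100)⁴ = 7.90×10²⁵ W.
S = L/(4πd²) = 1250 W m⁻².
Energy balance: absorbed = emitted ⇒ πR²·S(1−A) = 4πR²·σT_eq⁴, so T_eq⁴ = S(1−A)/(4σ).
T_eq = [1250 × 0.53 / (4 × 5.67×10⁻⁸)]^(1/4) = (2.91×10⁹)^(1/4) = 232 K.

T_eq ≈ 232 K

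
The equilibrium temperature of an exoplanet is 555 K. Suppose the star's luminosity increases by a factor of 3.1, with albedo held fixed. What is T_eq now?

T_eq ≈ 736 K

T_eq ∝ L^(1/4) · d^(−1/2).
T′ = 555 × 3.1^(1/4) = 736 K.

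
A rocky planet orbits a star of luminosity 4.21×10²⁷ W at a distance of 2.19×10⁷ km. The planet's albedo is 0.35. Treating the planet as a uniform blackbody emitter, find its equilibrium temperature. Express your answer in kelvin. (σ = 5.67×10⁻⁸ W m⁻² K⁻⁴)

d = 2.19×10⁷ km = 2.19×10¹⁰ m.
Flux: S = L/(4πd²) = 4.21×10²⁷/(4π×(2.19×10¹⁰)²) = 6.99×10⁵ W m⁻².
Energy balance: absorbed = emitted ⇒ πR²·S(1−A) = 4πR²·σT_eq⁴, so T_eq⁴ = S(1−A)/(4σ).
T_eq = [6.99×10⁵ × 0.65 / (4 × 5.67×10⁻⁸)]^(1/4) = (2.00×10¹²)^(1/4) = 1190 K.

T_eq ≈ 1190 K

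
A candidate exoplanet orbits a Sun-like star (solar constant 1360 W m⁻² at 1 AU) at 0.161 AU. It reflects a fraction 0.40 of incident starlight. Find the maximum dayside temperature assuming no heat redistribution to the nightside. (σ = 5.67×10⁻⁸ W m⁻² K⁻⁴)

T_ss ≈ 863 K

Flux at 0.161 AU: S = 1360/0.161² = 5.25×10⁴ W m⁻².
With no redistribution each surface element balances locally: S(1−A) = σT⁴.
T = [5.25×10⁴ × 0.60 / 5.67×10⁻⁸]^(1/4) = (5.55×10¹¹)^(1/4) = 863 K.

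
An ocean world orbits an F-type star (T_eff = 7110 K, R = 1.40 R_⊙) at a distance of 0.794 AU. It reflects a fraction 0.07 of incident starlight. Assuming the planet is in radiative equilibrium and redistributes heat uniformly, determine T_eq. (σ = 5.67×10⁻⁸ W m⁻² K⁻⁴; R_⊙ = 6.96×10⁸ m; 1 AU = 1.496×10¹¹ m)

R_⋆ = 1.40 × 6.96×10⁸ = 9.74×10⁸ m.
d = 0.794 AU = 1.19×10¹¹ m.
L = 4πR_⋆²σT_⋆⁴ = 4π(9.74×10⁸)² × 5.67×10⁻⁸ × (7110)⁴ = 1.73×10²⁷ W.
S = L/(4πd²) = 9750 W m⁻².
Energy balance: absorbed = emitted ⇒ πR²·S(1−A) = 4πR²·σT_eq⁴, so T_eq⁴ = S(1−A)/(4σ).
T_eq = [9750 × 0.93 / (4 × 5.67×10⁻⁸)]^(1/4) = (4.00×10¹⁰)^(1/4) = 447 K.

T_eq ≈ 447 K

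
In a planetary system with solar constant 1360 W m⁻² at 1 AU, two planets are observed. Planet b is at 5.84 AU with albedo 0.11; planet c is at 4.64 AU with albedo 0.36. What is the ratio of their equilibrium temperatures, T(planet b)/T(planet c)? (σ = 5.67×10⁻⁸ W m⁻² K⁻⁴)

T₁/T₂ ≈ 0.968

T_eq = [S₀(1−A)/(4σd²)]^(1/4), so T ∝ (1−A)^(1/4) / √d.
T₁ = [1360×0.89/(4×5.67×10⁻⁸×5.84²)]^(1/4) = 111.84 K.
T₂ = [1360×0.64/(4×5.67×10⁻⁸×4.64²)]^(1/4) = 115.55 K.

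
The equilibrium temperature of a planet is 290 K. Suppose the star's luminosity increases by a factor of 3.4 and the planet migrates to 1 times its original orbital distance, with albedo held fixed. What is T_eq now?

T_eq ≈ 394 K

T_eq ∝ L^(1/4) · d^(−1/2).
T′ = 290 × 3.4^(1/4) / 1^(1/2) = 394 K.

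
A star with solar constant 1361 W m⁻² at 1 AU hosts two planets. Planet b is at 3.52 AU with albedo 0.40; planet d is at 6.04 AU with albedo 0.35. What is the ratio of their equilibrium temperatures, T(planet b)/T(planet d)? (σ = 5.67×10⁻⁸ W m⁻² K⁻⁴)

T_eq = [S₀(1−A)/(4σd²)]^(1/4), so T ∝ (1−A)^(1/4) / √d.
T₁ = [1361×0.60/(4×5.67×10⁻⁸×3.52²)]^(1/4) = 130.56 K.
T₂ = [1361×0.65/(4×5.67×10⁻⁸×6.04²)]^(1/4) = 101.69 K.

T₁/T₂ ≈ 1.284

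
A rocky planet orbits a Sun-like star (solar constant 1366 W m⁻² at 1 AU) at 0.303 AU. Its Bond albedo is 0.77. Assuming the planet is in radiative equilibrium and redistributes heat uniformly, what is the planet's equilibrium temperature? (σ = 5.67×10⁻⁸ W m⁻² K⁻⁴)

Flux at 0.303 AU: S = 1366/0.303² = 1.49×10⁴ W m⁻².
Energy balance: absorbed = emitted ⇒ πR²·S(1−A) = 4πR²·σT_eq⁴, so T_eq⁴ = S(1−A)/(4σ).
T_eq = [1.49×10⁴ × 0.23 / (4 × 5.67×10⁻⁸)]^(1/4) = (1.51×10¹⁰)^(1/4) = 350 K.

T_eq ≈ 350 K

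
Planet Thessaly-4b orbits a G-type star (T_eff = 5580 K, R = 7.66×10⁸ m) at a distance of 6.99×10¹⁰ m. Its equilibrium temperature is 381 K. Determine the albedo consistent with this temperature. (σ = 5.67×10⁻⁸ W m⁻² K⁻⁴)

A ≈ 0.28

L = 4πR_⋆²σT_⋆⁴ = 4π(7.66×10⁸)² × 5.67×10⁻⁸ × (5580)⁴ = 4.05×10²⁶ W.
S = L/(4πd²) = 6600 W m⁻².
From T_eq⁴ = S(1−A)/(4σ): 1−A = 4σT_eq⁴/S.
1−A = 4 × 5.67×10⁻⁸ × (381)⁴ / 6600 = 0.724.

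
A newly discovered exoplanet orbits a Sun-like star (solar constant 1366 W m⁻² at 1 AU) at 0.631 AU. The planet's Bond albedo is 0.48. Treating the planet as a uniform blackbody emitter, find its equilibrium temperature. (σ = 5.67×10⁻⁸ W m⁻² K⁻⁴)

T_eq ≈ 298 K

Flux at 0.631 AU: S = 1366/0.631² = 3430 W m⁻².
Energy balance: absorbed = emitted ⇒ πR²·S(1−A) = 4πR²·σT_eq⁴, so T_eq⁴ = S(1−A)/(4σ).
T_eq = [3430 × 0.52 / (4 × 5.67×10⁻⁸)]^(1/4) = (7.87×10⁹)^(1/4) = 298 K.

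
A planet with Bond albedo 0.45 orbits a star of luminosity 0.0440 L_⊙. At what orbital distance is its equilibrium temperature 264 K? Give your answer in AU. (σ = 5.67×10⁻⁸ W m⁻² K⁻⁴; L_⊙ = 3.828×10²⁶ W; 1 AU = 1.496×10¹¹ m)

L = 0.0440 × 3.828×10²⁶ = 1.68×10²⁵ W.
From T_eq⁴ = L(1−A)/(16πσd²): d = √[L(1−A)/(16πσT_eq⁴)].
d = √[1.68×10²⁵ × 0.55 / (16π × 5.67×10⁻⁸ × (264)⁴)] = 2.59×10¹⁰ m = 0.173 AU.

d ≈ 0.173 AU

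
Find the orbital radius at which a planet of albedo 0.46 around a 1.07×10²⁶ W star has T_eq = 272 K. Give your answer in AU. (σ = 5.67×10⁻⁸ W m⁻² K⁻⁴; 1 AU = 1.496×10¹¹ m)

From T_eq⁴ = L(1−A)/(16πσd²): d = √[L(1−A)/(16πσT_eq⁴)].
d = √[1.07×10²⁶ × 0.54 / (16π × 5.67×10⁻⁸ × (272)⁴)] = 6.09×10¹⁰ m = 0.407 AU.

d ≈ 0.407 AU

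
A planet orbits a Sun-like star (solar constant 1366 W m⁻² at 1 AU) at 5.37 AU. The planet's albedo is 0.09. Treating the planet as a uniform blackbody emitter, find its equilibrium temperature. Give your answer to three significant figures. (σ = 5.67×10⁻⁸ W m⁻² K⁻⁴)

T_eq ≈ 117 K

Flux at 5.37 AU: S = 1366/5.37² = 47.4 W m⁻².
Energy balance: absorbed = emitted ⇒ πR²·S(1−A) = 4πR²·σT_eq⁴, so T_eq⁴ = S(1−A)/(4σ).
T_eq = [47.4 × 0.91 / (4 × 5.67×10⁻⁸)]^(1/4) = (1.90×10⁸)^(1/4) = 117 K.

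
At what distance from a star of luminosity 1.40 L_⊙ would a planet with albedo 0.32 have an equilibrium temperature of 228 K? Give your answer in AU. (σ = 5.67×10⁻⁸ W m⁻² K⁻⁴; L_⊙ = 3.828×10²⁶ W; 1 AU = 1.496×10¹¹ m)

d ≈ 1.45 AU

L = 1.40 × 3.828×10²⁶ = 5.36×10²⁶ W.
From T_eq⁴ = L(1−A)/(16πσd²): d = √[L(1−A)/(16πσT_eq⁴)].
d = √[5.36×10²⁶ × 0.68 / (16π × 5.67×10⁻⁸ × (228)⁴)] = 2.18×10¹¹ m = 1.45 AU.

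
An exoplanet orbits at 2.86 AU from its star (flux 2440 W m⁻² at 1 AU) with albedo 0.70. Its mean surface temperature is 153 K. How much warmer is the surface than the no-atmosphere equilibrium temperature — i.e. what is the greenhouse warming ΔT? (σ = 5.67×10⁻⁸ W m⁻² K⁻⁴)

ΔT ≈ 12.1 K

S = 2440/2.86² = 298.3 W m⁻².
T_eq = [S(1−A)/(4σ)]^(1/4) = [298.3×0.30/(4×5.67×10⁻⁸)]^(1/4) = 140.9 K.
ΔT = T_surf − T_eq = 153 − 140.9.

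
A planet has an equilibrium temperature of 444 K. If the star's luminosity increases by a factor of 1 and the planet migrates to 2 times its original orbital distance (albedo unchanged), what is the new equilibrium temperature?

T_eq ≈ 314 K

T_eq ∝ L^(1/4) · d^(−1/2).
T′ = 444 × 1^(1/4) / 2^(1/2) = 314 K.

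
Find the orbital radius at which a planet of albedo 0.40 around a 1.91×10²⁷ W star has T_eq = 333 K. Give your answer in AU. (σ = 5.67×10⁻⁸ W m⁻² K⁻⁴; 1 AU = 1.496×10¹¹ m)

From T_eq⁴ = L(1−A)/(16πσd²): d = √[L(1−A)/(16πσT_eq⁴)].
d = √[1.91×10²⁷ × 0.60 / (16π × 5.67×10⁻⁸ × (333)⁴)] = 1.81×10¹¹ m = 1.21 AU.

d ≈ 1.21 AU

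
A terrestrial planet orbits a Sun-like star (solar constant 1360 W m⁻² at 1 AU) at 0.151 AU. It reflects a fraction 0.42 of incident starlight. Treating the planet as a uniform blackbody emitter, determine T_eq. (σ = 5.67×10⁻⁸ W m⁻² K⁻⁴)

Flux at 0.151 AU: S = 1360/0.151² = 5.96×10⁴ W m⁻².
Energy balance: absorbed = emitted ⇒ πR²·S(1−A) = 4πR²·σT_eq⁴, so T_eq⁴ = S(1−A)/(4σ).
T_eq = [5.96×10⁴ × 0.58 / (4 × 5.67×10⁻⁸)]^(1/4) = (1.53×10¹¹)^(1/4) = 625 K.

T_eq ≈ 625 K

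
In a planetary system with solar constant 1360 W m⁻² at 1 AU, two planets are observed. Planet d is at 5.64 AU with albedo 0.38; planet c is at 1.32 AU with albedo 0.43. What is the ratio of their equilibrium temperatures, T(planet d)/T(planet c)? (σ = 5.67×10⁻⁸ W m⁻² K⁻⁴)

T₁/T₂ ≈ 0.494

T_eq = [S₀(1−A)/(4σd²)]^(1/4), so T ∝ (1−A)^(1/4) / √d.
T₁ = [1360×0.62/(4×5.67×10⁻⁸×5.64²)]^(1/4) = 103.98 K.
T₂ = [1360×0.57/(4×5.67×10⁻⁸×1.32²)]^(1/4) = 210.45 K.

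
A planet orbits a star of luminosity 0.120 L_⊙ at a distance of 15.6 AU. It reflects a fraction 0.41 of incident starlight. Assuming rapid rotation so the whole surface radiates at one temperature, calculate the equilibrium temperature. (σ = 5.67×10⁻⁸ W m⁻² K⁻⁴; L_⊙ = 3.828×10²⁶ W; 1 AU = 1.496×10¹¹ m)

T_eq ≈ 36.4 K

d = 15.6 AU = 2.33×10¹² m.
L = 0.120 × 3.828×10²⁶ = 4.59×10²⁵ W.
Flux: S = L/(4πd²) = 4.59×10²⁵/(4π×(2.33×10¹²)²) = 0.671 W m⁻².
Energy balance: absorbed = emitted ⇒ πR²·S(1−A) = 4πR²·σT_eq⁴, so T_eq⁴ = S(1−A)/(4σ).
T_eq = [0.671 × 0.59 / (4 × 5.67×10⁻⁸)]^(1/4) = (1.75×10⁶)^(1/4) = 36.4 K.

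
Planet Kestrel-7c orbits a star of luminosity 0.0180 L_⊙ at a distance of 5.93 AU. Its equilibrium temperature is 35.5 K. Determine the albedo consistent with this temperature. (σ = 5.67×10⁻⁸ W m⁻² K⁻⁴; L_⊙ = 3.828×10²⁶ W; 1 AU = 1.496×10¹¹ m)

d = 5.93 AU = 8.87×10¹¹ m.
L = 0.0180 × 3.828×10²⁶ = 6.89×10²⁴ W.
Flux: S = L/(4πd²) = 6.89×10²⁴/(4π×(8.87×10¹¹)²) = 0.697 W m⁻².
From T_eq⁴ = S(1−A)/(4σ): 1−A = 4σT_eq⁴/S.
1−A = 4 × 5.67×10⁻⁸ × (35.5)⁴ / 0.697 = 0.517.

A ≈ 0.48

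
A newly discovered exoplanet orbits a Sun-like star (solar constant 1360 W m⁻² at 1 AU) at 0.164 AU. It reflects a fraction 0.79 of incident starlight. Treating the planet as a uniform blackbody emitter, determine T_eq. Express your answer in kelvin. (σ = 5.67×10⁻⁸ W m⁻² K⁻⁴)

T_eq ≈ 465 K

Flux at 0.164 AU: S = 1360/0.164² = 5.06×10⁴ W m⁻².
Energy balance: absorbed = emitted ⇒ πR²·S(1−A) = 4πR²·σT_eq⁴, so T_eq⁴ = S(1−A)/(4σ).
T_eq = [5.06×10⁴ × 0.21 / (4 × 5.67×10⁻⁸)]^(1/4) = (4.68×10¹⁰)^(1/4) = 465 K.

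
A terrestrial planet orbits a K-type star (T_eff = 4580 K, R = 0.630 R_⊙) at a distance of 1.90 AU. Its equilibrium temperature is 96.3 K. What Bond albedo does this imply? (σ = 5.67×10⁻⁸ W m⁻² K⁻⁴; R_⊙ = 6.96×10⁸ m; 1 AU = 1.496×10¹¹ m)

R_⋆ = 0.630 × 6.96×10⁸ = 4.38×10⁸ m.
d = 1.90 AU = 2.84×10¹¹ m.
L = 4πR_⋆²σT_⋆⁴ = 4π(4.38×10⁸)² × 5.67×10⁻⁸ × (4580)⁴ = 6.03×10²⁵ W.
S = L/(4πd²) = 59.4 W m⁻².
From T_eq⁴ = S(1−A)/(4σ): 1−A = 4σT_eq⁴/S.
1−A = 4 × 5.67×10⁻⁸ × (96.3)⁴ / 59.4 = 0.329.

A ≈ 0.67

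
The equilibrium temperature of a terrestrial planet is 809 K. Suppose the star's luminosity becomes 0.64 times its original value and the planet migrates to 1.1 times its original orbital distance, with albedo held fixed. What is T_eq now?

T_eq ∝ L^(1/4) · d^(−1/2).
T′ = 809 × 0.64^(1/4) / 1.1^(1/2) = 690 K.

T_eq ≈ 690 K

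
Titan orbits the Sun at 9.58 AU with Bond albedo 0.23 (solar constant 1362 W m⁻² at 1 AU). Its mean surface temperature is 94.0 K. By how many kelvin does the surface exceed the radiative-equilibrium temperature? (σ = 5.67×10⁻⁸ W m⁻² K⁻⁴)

ΔT ≈ 9.7 K

S = 1362/9.58² = 14.84 W m⁻².
T_eq = [S(1−A)/(4σ)]^(1/4) = [14.84×0.77/(4×5.67×10⁻⁸)]^(1/4) = 84.3 K.
ΔT = T_surf − T_eq = 94 − 84.3.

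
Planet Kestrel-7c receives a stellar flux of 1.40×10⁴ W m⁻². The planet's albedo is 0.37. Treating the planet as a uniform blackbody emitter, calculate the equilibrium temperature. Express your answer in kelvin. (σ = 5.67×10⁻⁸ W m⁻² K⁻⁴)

T_eq ≈ 444 K

Energy balance: absorbed = emitted ⇒ πR²·S(1−A) = 4πR²·σT_eq⁴, so T_eq⁴ = S(1−A)/(4σ).
T_eq = [1.40×10⁴ × 0.63 / (4 × 5.67×10⁻⁸)]^(1/4) = (3.89×10¹⁰)^(1/4) = 444 K.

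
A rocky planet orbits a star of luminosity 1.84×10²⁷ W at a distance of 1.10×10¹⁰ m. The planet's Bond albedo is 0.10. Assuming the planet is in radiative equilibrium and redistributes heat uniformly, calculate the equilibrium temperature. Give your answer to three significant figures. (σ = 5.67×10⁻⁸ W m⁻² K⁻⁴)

Flux: S = L/(4πd²) = 1.84×10²⁷/(4π×(1.10×10¹⁰)²) = 1.21×10⁶ W m⁻².
Energy balance: absorbed = emitted ⇒ πR²·S(1−A) = 4πR²·σT_eq⁴, so T_eq⁴ = S(1−A)/(4σ).
T_eq = [1.21×10⁶ × 0.90 / (4 × 5.67×10⁻⁸)]^(1/4) = (4.80×10¹²)^(1/4) = 1480 K.

T_eq ≈ 1480 K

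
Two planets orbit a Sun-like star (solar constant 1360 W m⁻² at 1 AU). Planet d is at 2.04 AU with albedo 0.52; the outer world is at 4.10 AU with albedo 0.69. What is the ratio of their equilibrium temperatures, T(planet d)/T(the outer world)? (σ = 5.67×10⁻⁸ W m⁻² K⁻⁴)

T₁/T₂ ≈ 1.581

T_eq = [S₀(1−A)/(4σd²)]^(1/4), so T ∝ (1−A)^(1/4) / √d.
T₁ = [1360×0.48/(4×5.67×10⁻⁸×2.04²)]^(1/4) = 162.17 K.
T₂ = [1360×0.31/(4×5.67×10⁻⁸×4.10²)]^(1/4) = 102.55 K.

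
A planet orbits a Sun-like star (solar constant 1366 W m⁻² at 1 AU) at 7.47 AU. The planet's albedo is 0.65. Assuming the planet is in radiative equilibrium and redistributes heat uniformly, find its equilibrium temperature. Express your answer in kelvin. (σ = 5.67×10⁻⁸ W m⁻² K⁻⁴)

T_eq ≈ 78.4 K

Flux at 7.47 AU: S = 1366/7.47² = 24.5 W m⁻².
Energy balance: absorbed = emitted ⇒ πR²·S(1−A) = 4πR²·σT_eq⁴, so T_eq⁴ = S(1−A)/(4σ).
T_eq = [24.5 × 0.35 / (4 × 5.67×10⁻⁸)]^(1/4) = (3.78×10⁷)^(1/4) = 78.4 K.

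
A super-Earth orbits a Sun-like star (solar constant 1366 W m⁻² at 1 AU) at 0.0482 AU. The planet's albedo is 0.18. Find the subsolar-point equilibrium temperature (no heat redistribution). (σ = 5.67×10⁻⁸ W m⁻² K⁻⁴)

Flux at 0.0482 AU: S = 1366/0.0482² = 5.88×10⁵ W m⁻².
At the subsolar point the surface absorbs S(1−A) and emits σT⁴ per unit area — no factor of 4, since only the local patch is in balance.
T = [5.88×10⁵ × 0.82 / 5.67×10⁻⁸]^(1/4) = (8.50×10¹²)^(1/4) = 1710 K.

T_ss ≈ 1710 K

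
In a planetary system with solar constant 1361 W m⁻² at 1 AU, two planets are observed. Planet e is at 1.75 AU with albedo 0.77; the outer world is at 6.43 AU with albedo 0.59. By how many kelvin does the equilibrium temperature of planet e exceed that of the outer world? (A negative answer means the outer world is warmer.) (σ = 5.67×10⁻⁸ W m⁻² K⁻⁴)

ΔT ≈ 57.9 K

T_eq = [S₀(1−A)/(4σd²)]^(1/4), so T ∝ (1−A)^(1/4) / √d.
T₁ = [1361×0.23/(4×5.67×10⁻⁸×1.75²)]^(1/4) = 145.70 K.
T₂ = [1361×0.41/(4×5.67×10⁻⁸×6.43²)]^(1/4) = 87.83 K.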